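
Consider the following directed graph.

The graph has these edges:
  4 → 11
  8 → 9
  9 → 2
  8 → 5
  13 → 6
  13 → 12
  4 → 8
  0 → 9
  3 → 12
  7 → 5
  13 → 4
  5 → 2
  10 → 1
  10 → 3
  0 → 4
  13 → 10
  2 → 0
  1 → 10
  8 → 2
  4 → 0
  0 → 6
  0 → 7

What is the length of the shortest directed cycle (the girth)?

2

For each vertex v, BFS finds the shortest path from v back to v.
The shortest such closed walk is 10 → 1 → 10, length 2.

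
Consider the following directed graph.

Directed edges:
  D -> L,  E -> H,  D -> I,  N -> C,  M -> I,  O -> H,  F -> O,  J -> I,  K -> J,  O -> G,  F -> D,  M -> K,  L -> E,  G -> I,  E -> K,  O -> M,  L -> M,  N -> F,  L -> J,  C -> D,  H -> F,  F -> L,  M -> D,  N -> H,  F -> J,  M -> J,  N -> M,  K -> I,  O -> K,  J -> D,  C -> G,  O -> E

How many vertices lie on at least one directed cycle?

A vertex is on a directed cycle iff it belongs to a strongly connected component of size ≥ 2 (or has a self-loop).
The vertices on cycles are {D, E, F, H, J, K, L, M, O} — 9 in total.

9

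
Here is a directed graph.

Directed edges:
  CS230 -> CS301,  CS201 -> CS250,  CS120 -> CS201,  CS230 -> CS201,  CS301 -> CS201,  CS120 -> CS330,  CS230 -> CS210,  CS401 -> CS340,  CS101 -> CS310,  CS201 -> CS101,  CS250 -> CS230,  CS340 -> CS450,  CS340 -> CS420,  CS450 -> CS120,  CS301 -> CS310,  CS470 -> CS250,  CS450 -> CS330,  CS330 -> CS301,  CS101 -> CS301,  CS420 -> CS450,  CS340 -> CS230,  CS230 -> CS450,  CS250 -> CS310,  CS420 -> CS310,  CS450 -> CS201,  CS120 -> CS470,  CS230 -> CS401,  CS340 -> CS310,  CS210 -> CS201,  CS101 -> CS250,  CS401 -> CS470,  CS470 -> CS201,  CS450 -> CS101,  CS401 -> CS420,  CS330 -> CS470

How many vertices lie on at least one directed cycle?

A vertex is on a directed cycle iff it belongs to a strongly connected component of size ≥ 2 (or has a self-loop).
The vertices on cycles are {CS101, CS120, CS201, CS210, CS230, CS250, CS301, CS330, CS340, CS401, CS420, CS450, CS470} — 13 in total.

13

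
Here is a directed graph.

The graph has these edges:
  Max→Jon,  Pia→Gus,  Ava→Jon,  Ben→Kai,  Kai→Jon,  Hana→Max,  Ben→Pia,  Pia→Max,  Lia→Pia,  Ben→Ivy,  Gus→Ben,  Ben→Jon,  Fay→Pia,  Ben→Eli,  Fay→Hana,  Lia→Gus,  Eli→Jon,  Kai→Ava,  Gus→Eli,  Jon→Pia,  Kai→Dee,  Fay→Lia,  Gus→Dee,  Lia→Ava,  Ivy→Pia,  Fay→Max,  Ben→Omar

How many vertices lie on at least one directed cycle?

A vertex is on a directed cycle iff it belongs to a strongly connected component of size ≥ 2 (or has a self-loop).
The vertices on cycles are {Ava, Ben, Eli, Gus, Ivy, Jon, Kai, Max, Pia} — 9 in total.

9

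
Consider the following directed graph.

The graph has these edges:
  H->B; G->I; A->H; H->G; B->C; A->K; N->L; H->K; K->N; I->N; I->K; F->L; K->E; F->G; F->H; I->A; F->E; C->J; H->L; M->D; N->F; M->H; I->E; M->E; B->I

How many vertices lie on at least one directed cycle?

8

A vertex is on a directed cycle iff it belongs to a strongly connected component of size ≥ 2 (or has a self-loop).
The vertices on cycles are {A, B, F, G, H, I, K, N} — 8 in total.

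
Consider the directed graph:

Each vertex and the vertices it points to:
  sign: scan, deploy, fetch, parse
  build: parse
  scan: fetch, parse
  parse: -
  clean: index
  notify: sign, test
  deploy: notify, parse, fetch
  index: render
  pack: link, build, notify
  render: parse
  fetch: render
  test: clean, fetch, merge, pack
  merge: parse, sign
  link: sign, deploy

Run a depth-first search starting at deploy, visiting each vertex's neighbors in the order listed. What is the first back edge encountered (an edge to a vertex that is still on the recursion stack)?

sign->deploy

DFS from deploy (visiting each vertex's neighbors in the order listed); mark gray on enter, black on exit:
deploy gray
  notify gray
    sign gray
      scan gray
        fetch gray
          render gray
            parse gray
            parse black
          render black
        fetch black
        scan→parse: parse black — skip
      scan black
      sign→deploy: deploy is gray → back edge
First back edge: sign → deploy.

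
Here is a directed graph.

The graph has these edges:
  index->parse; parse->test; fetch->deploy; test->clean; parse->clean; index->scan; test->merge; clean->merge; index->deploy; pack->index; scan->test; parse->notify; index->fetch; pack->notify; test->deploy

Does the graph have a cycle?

No

DFS with white/gray/black marking, starting from fetch:
fetch gray
  deploy gray
  deploy black
fetch black
parse gray
  test gray
    clean gray
      merge gray
      merge black
    clean black
    test→merge: merge black — skip
    test→deploy: deploy black — skip
  test black
  notify gray
  notify black
  parse→clean: clean black — skip
parse black
pack gray
  index gray
    scan gray
      scan→test: test black — skip
    scan black
    index→parse: parse black — skip
    index→fetch: fetch black — skip
    index→deploy: deploy black — skip
  index black
  pack→notify: notify black — skip
pack black
Every edge goes to a white or black vertex — no back edge, so the graph is acyclic.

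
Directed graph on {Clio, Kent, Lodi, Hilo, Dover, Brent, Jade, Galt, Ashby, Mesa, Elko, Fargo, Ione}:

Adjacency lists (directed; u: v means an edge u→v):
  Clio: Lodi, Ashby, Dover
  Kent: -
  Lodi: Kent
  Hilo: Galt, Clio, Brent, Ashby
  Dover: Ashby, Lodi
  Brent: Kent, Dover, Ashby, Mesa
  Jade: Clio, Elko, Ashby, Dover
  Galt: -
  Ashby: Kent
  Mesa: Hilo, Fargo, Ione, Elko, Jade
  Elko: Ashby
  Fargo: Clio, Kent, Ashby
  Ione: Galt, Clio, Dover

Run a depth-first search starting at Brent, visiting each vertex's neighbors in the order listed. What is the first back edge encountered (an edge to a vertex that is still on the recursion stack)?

Hilo->Brent

DFS from Brent (visiting each vertex's neighbors in the order listed); mark gray on enter, black on exit:
Brent gray
  Kent gray
  Kent black
  Dover gray
    Ashby gray
      Ashby→Kent: Kent black — skip
    Ashby black
    Lodi gray
      Lodi→Kent: Kent black — skip
    Lodi black
  Dover black
  Brent→Ashby: Ashby black — skip
  Mesa gray
    Hilo gray
      Galt gray
      Galt black
      Clio gray
        Clio→Lodi: Lodi black — skip
        Clio→Ashby: Ashby black — skip
        Clio→Dover: Dover black — skip
      Clio black
      Hilo→Brent: Brent is gray → back edge
First back edge: Hilo → Brent.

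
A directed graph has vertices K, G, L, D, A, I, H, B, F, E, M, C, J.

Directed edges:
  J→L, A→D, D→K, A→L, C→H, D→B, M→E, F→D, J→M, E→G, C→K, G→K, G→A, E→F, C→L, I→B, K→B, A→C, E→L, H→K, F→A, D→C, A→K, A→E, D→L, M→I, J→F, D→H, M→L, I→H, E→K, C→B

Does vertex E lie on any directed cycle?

Yes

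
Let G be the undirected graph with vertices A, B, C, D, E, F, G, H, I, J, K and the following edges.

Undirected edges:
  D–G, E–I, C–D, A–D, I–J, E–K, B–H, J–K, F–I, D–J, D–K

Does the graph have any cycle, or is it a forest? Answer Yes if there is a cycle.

DFS, tracking each vertex's parent; an edge to a visited non-parent vertex closes a cycle.
Start from H:
visit H (parent –)
  visit B (parent H)
    B–H: parent, skip
visit A (parent –)
  visit D (parent A)
    visit G (parent D)
      G–D: parent, skip
    visit K (parent D)
      K–D: parent, skip
      visit E (parent K)
        E–K: parent, skip
        visit I (parent E)
          I–E: parent, skip
          visit J (parent I)
            J–K: K visited and ≠ parent → cycle
Cycle: K – E – I – J – K.

Yes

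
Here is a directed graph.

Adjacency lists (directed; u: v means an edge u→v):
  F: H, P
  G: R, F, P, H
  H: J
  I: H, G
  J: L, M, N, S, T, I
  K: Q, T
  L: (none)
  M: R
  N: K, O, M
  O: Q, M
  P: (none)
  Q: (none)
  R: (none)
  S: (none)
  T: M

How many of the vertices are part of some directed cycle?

5

A vertex is on a directed cycle iff it belongs to a strongly connected component of size ≥ 2 (or has a self-loop).
The vertices on cycles are {F, G, H, I, J} — 5 in total.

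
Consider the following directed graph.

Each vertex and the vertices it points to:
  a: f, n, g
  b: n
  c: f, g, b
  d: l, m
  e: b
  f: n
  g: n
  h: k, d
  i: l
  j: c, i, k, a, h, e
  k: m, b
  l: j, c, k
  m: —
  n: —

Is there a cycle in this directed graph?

Yes

DFS with white/gray/black marking, starting from f:
f gray
  n gray
  n black
f black
a gray
  a→f: f black — skip
  a→n: n black — skip
  g gray
    g→n: n black — skip
  g black
a black
b gray
  b→n: n black — skip
b black
c gray
  c→f: f black — skip
  c→g: g black — skip
  c→b: b black — skip
c black
d gray
  l gray
    j gray
      j→c: c black — skip
      i gray
        i→l: l is gray → back edge
Back edge found, so a cycle exists: l → j → i → l.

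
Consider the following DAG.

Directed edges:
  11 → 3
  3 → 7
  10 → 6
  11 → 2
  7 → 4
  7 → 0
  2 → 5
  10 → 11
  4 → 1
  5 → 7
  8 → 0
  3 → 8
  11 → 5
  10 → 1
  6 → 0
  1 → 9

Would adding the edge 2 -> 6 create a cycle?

No

Adding 2→6 creates a cycle iff 6 can already reach 2.
Explore from 6: no path reaches 2. The graph stays acyclic.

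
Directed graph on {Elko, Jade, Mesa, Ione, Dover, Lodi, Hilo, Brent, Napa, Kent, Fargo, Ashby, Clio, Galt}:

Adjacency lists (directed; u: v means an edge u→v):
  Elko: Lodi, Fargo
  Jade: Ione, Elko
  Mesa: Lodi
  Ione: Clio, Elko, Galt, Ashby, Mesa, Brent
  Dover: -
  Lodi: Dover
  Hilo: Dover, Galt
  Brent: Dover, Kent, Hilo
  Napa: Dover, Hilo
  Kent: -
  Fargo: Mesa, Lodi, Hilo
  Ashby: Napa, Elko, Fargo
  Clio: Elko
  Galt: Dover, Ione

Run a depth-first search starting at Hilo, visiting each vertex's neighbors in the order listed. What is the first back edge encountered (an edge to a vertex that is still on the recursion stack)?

Fargo->Hilo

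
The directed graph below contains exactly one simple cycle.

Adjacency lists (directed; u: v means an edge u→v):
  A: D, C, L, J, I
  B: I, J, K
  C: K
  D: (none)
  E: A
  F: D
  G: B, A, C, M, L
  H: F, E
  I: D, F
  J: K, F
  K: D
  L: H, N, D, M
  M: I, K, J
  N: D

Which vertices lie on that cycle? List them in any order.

A, E, H, L

DFS with gray/black marking from A:
A gray
  D gray
  D black
  C gray
    K gray
      K→D: D black — skip
    K black
  C black
  L gray
    H gray
      F gray
        F→D: D black — skip
      F black
      E gray
        E→A: A is gray → back edge
Back edge closes the cycle A → L → H → E → A; its vertices are {A, E, H, L}.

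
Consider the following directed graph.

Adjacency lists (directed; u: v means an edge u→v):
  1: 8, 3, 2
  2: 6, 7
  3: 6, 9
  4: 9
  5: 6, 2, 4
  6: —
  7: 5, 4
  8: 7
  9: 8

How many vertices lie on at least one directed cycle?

6

A vertex is on a directed cycle iff it belongs to a strongly connected component of size ≥ 2 (or has a self-loop).
The vertices on cycles are {2, 4, 5, 7, 8, 9} — 6 in total.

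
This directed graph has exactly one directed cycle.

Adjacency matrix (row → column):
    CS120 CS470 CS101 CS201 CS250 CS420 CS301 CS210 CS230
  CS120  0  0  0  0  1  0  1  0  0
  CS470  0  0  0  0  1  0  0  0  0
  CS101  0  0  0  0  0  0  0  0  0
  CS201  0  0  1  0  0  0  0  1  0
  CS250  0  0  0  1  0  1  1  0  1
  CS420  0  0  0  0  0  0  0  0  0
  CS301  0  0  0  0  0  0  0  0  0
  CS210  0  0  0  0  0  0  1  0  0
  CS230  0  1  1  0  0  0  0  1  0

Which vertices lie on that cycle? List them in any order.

CS230, CS250, CS470

DFS with gray/black marking from CS250:
CS250 gray
  CS420 gray
  CS420 black
  CS201 gray
    CS101 gray
    CS101 black
    CS210 gray
      CS301 gray
      CS301 black
    CS210 black
  CS201 black
  CS250→CS301: CS301 black — skip
  CS230 gray
    CS470 gray
      CS470→CS250: CS250 is gray → back edge
Back edge closes the cycle CS250 → CS230 → CS470 → CS250; its vertices are {CS230, CS250, CS470}.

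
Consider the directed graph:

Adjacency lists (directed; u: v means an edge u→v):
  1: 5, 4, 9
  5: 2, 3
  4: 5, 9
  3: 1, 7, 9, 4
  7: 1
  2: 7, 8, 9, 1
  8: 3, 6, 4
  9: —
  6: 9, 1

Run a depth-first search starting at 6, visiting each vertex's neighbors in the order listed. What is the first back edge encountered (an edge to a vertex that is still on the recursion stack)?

7→1

DFS from 6 (visiting each vertex's neighbors in the order listed); mark gray on enter, black on exit:
6 gray
  9 gray
  9 black
  1 gray
    5 gray
      2 gray
        7 gray
          7→1: 1 is gray → back edge
First back edge: 7 → 1.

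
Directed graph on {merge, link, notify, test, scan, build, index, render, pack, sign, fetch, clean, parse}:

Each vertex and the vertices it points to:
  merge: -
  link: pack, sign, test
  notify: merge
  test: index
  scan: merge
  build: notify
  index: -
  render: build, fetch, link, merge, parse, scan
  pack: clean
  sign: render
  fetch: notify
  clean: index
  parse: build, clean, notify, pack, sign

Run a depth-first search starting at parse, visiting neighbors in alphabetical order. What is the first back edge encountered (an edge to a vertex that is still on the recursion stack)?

link→sign

DFS from parse (visiting neighbors in alphabetical order); mark gray on enter, black on exit:
parse gray
  build gray
    notify gray
      merge gray
      merge black
    notify black
  build black
  clean gray
    index gray
    index black
  clean black
  parse→notify: notify black — skip
  pack gray
    pack→clean: clean black — skip
  pack black
  sign gray
    render gray
      render→build: build black — skip
      fetch gray
        fetch→notify: notify black — skip
      fetch black
      link gray
        link→pack: pack black — skip
        link→sign: sign is gray → back edge
First back edge: link → sign.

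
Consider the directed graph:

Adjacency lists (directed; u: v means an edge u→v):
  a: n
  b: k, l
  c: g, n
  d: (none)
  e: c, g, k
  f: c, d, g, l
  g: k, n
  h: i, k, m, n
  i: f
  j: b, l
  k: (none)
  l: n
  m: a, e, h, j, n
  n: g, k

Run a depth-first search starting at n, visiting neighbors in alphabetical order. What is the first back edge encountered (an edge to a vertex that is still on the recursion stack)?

g→n

DFS from n (visiting neighbors in alphabetical order); mark gray on enter, black on exit:
n gray
  g gray
    k gray
    k black
    g→n: n is gray → back edge
First back edge: g → n.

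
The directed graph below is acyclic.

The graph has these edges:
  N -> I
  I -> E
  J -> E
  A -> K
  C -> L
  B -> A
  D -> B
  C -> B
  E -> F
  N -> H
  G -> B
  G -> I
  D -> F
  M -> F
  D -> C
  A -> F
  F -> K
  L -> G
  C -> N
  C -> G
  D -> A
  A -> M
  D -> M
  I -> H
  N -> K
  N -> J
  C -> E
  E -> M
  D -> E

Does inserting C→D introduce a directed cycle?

Yes

Adding C→D creates a cycle iff D can already reach C.
Path from D: D → C.
So D → … → C → D is a cycle.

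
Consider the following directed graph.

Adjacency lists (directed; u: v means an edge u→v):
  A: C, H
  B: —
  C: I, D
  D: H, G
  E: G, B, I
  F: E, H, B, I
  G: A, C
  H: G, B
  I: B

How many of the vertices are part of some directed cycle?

5

A vertex is on a directed cycle iff it belongs to a strongly connected component of size ≥ 2 (or has a self-loop).
The vertices on cycles are {A, C, D, G, H} — 5 in total.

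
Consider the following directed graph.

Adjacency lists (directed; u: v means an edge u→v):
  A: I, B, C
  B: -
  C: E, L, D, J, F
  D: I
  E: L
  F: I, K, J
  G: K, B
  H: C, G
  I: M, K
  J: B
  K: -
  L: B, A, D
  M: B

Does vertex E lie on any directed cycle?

E is on a cycle iff E can reach itself via ≥1 edge.
E → L → A → C → E — yes.

Yes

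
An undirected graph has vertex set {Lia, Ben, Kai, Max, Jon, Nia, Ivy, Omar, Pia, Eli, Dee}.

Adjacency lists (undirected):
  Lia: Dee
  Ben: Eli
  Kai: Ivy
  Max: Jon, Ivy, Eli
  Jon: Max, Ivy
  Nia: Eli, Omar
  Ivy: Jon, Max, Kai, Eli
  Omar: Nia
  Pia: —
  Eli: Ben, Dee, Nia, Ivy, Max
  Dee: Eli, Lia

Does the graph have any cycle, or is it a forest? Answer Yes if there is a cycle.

DFS, tracking each vertex's parent; an edge to a visited non-parent vertex closes a cycle.
Start from Kai:
visit Kai (parent –)
  visit Ivy (parent Kai)
    visit Jon (parent Ivy)
      visit Max (parent Jon)
        Max–Jon: parent, skip
        Max–Ivy: Ivy visited and ≠ parent → cycle
Cycle: Ivy – Jon – Max – Ivy.

Yes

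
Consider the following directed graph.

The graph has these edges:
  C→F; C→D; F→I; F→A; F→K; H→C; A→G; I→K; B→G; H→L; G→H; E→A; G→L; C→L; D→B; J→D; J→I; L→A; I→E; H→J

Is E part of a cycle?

Yes

E is on a cycle iff E can reach itself via ≥1 edge.
E → A → G → H → J → I → E — yes.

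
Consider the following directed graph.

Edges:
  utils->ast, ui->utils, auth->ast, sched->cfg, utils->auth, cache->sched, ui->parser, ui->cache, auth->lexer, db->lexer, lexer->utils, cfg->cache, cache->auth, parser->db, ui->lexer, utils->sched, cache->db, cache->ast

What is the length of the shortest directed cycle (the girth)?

3

For each vertex v, BFS finds the shortest path from v back to v.
The shortest such closed walk is lexer → utils → auth → lexer, length 3.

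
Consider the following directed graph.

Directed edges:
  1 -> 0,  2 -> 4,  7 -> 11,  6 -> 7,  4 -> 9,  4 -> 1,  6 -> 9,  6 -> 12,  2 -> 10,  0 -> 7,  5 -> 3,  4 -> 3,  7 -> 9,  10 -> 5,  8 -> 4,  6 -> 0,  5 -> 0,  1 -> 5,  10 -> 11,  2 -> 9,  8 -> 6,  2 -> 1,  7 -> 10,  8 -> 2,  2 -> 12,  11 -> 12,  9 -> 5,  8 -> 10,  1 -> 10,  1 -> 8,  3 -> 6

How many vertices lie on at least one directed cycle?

11

A vertex is on a directed cycle iff it belongs to a strongly connected component of size ≥ 2 (or has a self-loop).
The vertices on cycles are {0, 1, 2, 3, 4, 5, 6, 7, 8, 9, 10} — 11 in total.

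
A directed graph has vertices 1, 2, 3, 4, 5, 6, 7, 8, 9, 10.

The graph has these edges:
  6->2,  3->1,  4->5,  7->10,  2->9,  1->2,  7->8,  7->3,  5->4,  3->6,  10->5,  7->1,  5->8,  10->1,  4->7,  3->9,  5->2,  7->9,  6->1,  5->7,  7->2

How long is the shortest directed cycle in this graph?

For each vertex v, BFS finds the shortest path from v back to v.
The shortest such closed walk is 5 → 4 → 5, length 2.

2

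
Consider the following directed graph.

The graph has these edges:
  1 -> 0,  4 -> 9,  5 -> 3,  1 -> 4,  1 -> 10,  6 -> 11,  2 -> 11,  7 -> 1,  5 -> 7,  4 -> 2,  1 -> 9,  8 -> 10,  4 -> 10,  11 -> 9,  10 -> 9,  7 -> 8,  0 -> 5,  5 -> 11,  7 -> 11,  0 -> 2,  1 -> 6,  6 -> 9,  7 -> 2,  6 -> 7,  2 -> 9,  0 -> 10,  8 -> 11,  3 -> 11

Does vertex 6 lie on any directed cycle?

Yes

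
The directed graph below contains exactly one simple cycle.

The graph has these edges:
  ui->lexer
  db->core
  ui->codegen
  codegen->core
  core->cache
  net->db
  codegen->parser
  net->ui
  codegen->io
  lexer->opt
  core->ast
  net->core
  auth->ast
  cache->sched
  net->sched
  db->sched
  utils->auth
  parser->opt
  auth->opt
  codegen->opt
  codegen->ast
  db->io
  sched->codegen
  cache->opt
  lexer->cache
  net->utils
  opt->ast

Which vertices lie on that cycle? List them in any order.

DFS with gray/black marking from sched:
sched gray
  codegen gray
    io gray
    io black
    opt gray
      ast gray
      ast black
    opt black
    parser gray
      parser→opt: opt black — skip
    parser black
    core gray
      core→ast: ast black — skip
      cache gray
        cache→sched: sched is gray → back edge
Back edge closes the cycle sched → codegen → core → cache → sched; its vertices are {core, cache, sched, codegen}.

core, cache, sched, codegen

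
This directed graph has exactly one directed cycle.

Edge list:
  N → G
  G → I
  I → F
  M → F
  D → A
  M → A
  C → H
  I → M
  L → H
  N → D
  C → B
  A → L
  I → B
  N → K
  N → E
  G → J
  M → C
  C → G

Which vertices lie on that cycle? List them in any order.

DFS with gray/black marking from G:
G gray
  I gray
    M gray
      C gray
        H gray
        H black
        B gray
        B black
        C→G: G is gray → back edge
Back edge closes the cycle G → I → M → C → G; its vertices are {C, G, I, M}.

C, G, I, M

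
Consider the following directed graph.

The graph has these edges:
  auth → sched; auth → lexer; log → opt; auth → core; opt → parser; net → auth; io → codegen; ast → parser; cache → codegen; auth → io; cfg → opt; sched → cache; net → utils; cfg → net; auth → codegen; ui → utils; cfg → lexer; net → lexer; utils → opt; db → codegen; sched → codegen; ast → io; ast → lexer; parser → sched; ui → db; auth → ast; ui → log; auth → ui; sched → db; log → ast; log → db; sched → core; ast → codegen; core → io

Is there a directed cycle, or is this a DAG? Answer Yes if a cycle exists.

No

DFS with white/gray/black marking, starting from core:
core gray
  io gray
    codegen gray
    codegen black
  io black
core black
opt gray
  parser gray
    sched gray
      db gray
        db→codegen: codegen black — skip
      db black
      cache gray
        cache→codegen: codegen black — skip
      cache black
      sched→core: core black — skip
      sched→codegen: codegen black — skip
    sched black
  parser black
opt black
ast gray
  ast→codegen: codegen black — skip
  lexer gray
  lexer black
  ast→parser: parser black — skip
  ast→io: io black — skip
ast black
ui gray
  log gray
    log→ast: ast black — skip
    log→db: db black — skip
    log→opt: opt black — skip
  log black
  utils gray
    utils→opt: opt black — skip
  utils black
  ui→db: db black — skip
ui black
cfg gray
  cfg→opt: opt black — skip
  net gray
    net→utils: utils black — skip
    auth gray
      auth→core: core black — skip
      auth→sched: sched black — skip
      auth→ast: ast black — skip
      auth→codegen: codegen black — skip
      auth→io: io black — skip
      auth→ui: ui black — skip
      auth→lexer: lexer black — skip
    auth black
    net→lexer: lexer black — skip
  net black
  cfg→lexer: lexer black — skip
cfg black
Every edge goes to a white or black vertex — no back edge, so the graph is acyclic.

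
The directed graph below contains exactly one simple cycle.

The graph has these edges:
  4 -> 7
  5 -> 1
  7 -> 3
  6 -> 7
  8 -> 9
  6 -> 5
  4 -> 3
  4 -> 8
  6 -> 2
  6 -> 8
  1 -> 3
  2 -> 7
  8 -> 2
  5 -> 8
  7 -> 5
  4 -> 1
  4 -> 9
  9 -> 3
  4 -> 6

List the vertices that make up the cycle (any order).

DFS with gray/black marking from 5:
5 gray
  1 gray
    3 gray
    3 black
  1 black
  8 gray
    2 gray
      7 gray
        7→5: 5 is gray → back edge
Back edge closes the cycle 5 → 8 → 2 → 7 → 5; its vertices are {2, 5, 7, 8}.

2, 5, 7, 8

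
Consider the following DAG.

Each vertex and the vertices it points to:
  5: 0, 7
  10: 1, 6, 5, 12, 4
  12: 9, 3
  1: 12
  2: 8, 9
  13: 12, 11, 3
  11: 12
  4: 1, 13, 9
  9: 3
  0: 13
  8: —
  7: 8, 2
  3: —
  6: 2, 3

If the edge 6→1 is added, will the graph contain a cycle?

Adding 6→1 creates a cycle iff 1 can already reach 6.
Explore from 1: no path reaches 6. The graph stays acyclic.

No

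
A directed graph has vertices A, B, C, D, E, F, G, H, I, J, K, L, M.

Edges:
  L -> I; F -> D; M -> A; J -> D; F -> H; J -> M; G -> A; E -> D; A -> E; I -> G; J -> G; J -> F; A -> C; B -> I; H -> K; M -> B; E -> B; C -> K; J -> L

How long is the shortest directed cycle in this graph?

5

For each vertex v, BFS finds the shortest path from v back to v.
The shortest such closed walk is G → A → E → B → I → G, length 5.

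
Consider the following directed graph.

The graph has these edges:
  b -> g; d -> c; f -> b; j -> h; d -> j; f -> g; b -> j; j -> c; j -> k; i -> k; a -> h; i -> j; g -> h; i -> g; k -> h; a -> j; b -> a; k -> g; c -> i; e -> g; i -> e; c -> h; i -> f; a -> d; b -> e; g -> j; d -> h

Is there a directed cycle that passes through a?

a is on a cycle iff a can reach itself via ≥1 edge.
a → d → c → i → f → b → a — yes.

Yes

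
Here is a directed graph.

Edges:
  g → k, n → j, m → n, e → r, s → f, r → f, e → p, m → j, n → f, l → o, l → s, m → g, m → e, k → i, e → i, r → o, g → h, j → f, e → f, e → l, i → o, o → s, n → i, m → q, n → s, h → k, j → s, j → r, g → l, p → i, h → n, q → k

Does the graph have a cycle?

No

DFS with white/gray/black marking, starting from p:
p gray
  i gray
    o gray
      s gray
        f gray
        f black
      s black
    o black
  i black
p black
l gray
  l→s: s black — skip
  l→o: o black — skip
l black
r gray
  r→f: f black — skip
  r→o: o black — skip
r black
m gray
  g gray
    h gray
      k gray
        k→i: i black — skip
      k black
      n gray
        j gray
          j→r: r black — skip
          j→s: s black — skip
          j→f: f black — skip
        j black
        n→s: s black — skip
        n→f: f black — skip
        n→i: i black — skip
      n black
    h black
    g→l: l black — skip
    g→k: k black — skip
  g black
  q gray
    q→k: k black — skip
  q black
  e gray
    e→i: i black — skip
    e→f: f black — skip
    e→r: r black — skip
    e→l: l black — skip
    e→p: p black — skip
  e black
  m→j: j black — skip
  m→n: n black — skip
m black
Every edge goes to a white or black vertex — no back edge, so the graph is acyclic.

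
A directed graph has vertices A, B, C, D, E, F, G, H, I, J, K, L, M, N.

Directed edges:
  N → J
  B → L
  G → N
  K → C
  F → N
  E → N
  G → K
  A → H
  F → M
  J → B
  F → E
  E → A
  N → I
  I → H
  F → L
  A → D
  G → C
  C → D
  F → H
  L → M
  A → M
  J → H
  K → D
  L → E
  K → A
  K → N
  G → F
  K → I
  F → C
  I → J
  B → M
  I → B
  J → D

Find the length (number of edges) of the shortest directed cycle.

For each vertex v, BFS finds the shortest path from v back to v.
The shortest such closed walk is E → N → J → B → L → E, length 5.

5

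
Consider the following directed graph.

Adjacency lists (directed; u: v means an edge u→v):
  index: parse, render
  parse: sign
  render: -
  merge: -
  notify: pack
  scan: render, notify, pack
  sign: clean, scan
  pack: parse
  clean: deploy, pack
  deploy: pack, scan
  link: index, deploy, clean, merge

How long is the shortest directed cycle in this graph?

4

For each vertex v, BFS finds the shortest path from v back to v.
The shortest such closed walk is scan → pack → parse → sign → scan, length 4.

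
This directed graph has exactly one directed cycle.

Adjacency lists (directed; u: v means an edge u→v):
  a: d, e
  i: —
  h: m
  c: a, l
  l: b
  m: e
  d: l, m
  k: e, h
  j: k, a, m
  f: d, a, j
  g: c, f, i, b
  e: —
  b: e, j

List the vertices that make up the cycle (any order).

DFS with gray/black marking from b:
b gray
  e gray
  e black
  j gray
    k gray
      k→e: e black — skip
      h gray
        m gray
          m→e: e black — skip
        m black
      h black
    k black
    a gray
      d gray
        l gray
          l→b: b is gray → back edge
Back edge closes the cycle b → j → a → d → l → b; its vertices are {a, b, d, j, l}.

a, b, d, j, l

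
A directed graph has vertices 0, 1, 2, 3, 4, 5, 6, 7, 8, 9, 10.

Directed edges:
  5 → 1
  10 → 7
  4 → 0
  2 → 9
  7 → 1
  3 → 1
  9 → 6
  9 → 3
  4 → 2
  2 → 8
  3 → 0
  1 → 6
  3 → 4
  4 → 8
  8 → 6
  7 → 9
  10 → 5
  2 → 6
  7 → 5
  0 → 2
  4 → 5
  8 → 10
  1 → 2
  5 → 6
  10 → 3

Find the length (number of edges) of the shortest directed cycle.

4

For each vertex v, BFS finds the shortest path from v back to v.
The shortest such closed walk is 8 → 10 → 3 → 4 → 8, length 4.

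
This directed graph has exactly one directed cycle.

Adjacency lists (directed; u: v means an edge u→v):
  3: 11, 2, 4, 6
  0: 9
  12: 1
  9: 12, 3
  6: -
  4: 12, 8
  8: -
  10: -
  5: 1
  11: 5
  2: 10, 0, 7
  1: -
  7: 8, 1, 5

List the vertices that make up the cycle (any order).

DFS with gray/black marking from 3:
3 gray
  11 gray
    5 gray
      1 gray
      1 black
    5 black
  11 black
  2 gray
    10 gray
    10 black
    0 gray
      9 gray
        12 gray
          12→1: 1 black — skip
        12 black
        9→3: 3 is gray → back edge
Back edge closes the cycle 3 → 2 → 0 → 9 → 3; its vertices are {0, 2, 3, 9}.

0, 2, 3, 9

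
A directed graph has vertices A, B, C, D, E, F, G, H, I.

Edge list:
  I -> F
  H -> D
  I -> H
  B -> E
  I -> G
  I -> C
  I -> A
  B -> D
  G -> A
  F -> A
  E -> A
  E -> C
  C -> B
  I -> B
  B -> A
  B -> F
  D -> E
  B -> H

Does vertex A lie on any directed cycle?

No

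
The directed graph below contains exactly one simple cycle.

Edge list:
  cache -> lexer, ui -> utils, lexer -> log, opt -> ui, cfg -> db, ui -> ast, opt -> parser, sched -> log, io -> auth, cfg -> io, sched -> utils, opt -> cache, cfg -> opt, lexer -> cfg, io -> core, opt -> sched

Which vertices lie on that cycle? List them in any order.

DFS with gray/black marking from cfg:
cfg gray
  opt gray
    sched gray
      utils gray
      utils black
      log gray
      log black
    sched black
    parser gray
    parser black
    ui gray
      ast gray
      ast black
      ui→utils: utils black — skip
    ui black
    cache gray
      lexer gray
        lexer→cfg: cfg is gray → back edge
Back edge closes the cycle cfg → opt → cache → lexer → cfg; its vertices are {cfg, opt, cache, lexer}.

cfg, opt, cache, lexer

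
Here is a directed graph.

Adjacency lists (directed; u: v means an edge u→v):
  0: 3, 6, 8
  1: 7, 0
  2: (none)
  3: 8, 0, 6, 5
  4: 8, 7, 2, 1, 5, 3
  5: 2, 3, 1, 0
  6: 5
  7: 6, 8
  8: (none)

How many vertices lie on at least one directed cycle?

A vertex is on a directed cycle iff it belongs to a strongly connected component of size ≥ 2 (or has a self-loop).
The vertices on cycles are {0, 1, 3, 5, 6, 7} — 6 in total.

6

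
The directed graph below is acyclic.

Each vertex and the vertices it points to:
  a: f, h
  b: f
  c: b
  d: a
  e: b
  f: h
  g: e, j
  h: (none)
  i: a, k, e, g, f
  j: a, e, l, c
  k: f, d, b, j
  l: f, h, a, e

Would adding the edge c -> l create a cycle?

Adding c→l creates a cycle iff l can already reach c.
Explore from l: no path reaches c. The graph stays acyclic.

No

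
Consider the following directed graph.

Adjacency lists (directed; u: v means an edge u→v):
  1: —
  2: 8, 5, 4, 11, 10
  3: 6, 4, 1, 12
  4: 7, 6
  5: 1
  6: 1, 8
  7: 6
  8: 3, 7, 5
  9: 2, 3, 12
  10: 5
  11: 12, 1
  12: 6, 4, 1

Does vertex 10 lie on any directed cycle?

No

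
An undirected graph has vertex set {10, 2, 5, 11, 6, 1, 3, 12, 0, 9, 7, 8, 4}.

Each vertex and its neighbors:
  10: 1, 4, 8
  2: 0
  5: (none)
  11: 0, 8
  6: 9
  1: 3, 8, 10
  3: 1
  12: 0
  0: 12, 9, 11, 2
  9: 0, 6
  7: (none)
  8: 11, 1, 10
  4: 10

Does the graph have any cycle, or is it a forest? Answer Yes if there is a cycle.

Yes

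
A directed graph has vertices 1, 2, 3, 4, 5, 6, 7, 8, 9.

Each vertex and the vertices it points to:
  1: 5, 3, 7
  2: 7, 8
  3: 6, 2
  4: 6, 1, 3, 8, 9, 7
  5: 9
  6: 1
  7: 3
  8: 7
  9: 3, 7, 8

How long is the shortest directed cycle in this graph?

3

For each vertex v, BFS finds the shortest path from v back to v.
The shortest such closed walk is 1 → 3 → 6 → 1, length 3.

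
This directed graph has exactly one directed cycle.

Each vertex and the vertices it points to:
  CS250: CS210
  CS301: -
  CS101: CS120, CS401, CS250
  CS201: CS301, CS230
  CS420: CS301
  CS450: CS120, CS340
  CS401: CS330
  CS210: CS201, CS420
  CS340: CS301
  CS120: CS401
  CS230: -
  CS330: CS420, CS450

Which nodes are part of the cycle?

DFS with gray/black marking from CS120:
CS120 gray
  CS401 gray
    CS330 gray
      CS420 gray
        CS301 gray
        CS301 black
      CS420 black
      CS450 gray
        CS450→CS120: CS120 is gray → back edge
Back edge closes the cycle CS120 → CS401 → CS330 → CS450 → CS120; its vertices are {CS120, CS330, CS401, CS450}.

CS120, CS330, CS401, CS450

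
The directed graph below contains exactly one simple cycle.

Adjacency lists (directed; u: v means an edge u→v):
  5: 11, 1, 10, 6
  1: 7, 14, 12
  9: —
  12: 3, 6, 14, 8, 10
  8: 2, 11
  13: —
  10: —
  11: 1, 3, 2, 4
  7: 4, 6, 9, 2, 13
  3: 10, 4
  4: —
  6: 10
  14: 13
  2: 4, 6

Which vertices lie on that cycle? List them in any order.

1, 8, 11, 12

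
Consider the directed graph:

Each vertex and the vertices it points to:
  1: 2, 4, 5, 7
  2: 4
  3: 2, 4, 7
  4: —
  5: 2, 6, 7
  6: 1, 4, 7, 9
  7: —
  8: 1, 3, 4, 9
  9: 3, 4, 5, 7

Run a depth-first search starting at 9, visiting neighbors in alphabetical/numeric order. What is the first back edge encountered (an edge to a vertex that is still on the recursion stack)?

DFS from 9 (visiting neighbors in alphabetical/numeric order); mark gray on enter, black on exit:
9 gray
  3 gray
    2 gray
      4 gray
      4 black
    2 black
    3→4: 4 black — skip
    7 gray
    7 black
  3 black
  9→4: 4 black — skip
  5 gray
    5→2: 2 black — skip
    6 gray
      1 gray
        1→2: 2 black — skip
        1→4: 4 black — skip
        1→5: 5 is gray → back edge
First back edge: 1 → 5.

1->5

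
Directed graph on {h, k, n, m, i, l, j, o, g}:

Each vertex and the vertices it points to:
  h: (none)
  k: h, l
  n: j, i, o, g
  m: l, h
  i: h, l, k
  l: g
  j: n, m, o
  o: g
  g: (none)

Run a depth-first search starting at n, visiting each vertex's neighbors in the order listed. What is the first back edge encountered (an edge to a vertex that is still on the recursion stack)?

DFS from n (visiting each vertex's neighbors in the order listed); mark gray on enter, black on exit:
n gray
  j gray
    j→n: n is gray → back edge
First back edge: j → n.

j→n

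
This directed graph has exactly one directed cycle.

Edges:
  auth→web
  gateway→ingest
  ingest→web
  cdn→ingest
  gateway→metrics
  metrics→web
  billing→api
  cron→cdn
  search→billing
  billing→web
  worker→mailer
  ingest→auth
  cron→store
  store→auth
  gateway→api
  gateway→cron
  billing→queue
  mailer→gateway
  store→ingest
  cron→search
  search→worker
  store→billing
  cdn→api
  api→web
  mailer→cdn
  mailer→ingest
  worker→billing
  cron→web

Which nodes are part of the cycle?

DFS with gray/black marking from gateway:
gateway gray
  ingest gray
    web gray
    web black
    auth gray
      auth→web: web black — skip
    auth black
  ingest black
  api gray
    api→web: web black — skip
  api black
  cron gray
    search gray
      billing gray
        billing→web: web black — skip
        billing→api: api black — skip
        queue gray
        queue black
      billing black
      worker gray
        worker→billing: billing black — skip
        mailer gray
          mailer→ingest: ingest black — skip
          mailer→gateway: gateway is gray → back edge
Back edge closes the cycle gateway → cron → search → worker → mailer → gateway; its vertices are {cron, mailer, search, worker, gateway}.

cron, mailer, search, worker, gateway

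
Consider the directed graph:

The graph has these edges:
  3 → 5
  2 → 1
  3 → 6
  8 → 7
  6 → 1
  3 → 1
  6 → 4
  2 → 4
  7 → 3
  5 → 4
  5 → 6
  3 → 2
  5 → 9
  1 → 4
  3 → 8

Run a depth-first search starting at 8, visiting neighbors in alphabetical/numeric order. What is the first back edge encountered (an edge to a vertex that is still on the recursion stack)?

DFS from 8 (visiting neighbors in alphabetical/numeric order); mark gray on enter, black on exit:
8 gray
  7 gray
    3 gray
      1 gray
        4 gray
        4 black
      1 black
      2 gray
        2→1: 1 black — skip
        2→4: 4 black — skip
      2 black
      5 gray
        5→4: 4 black — skip
        6 gray
          6→1: 1 black — skip
          6→4: 4 black — skip
        6 black
        9 gray
        9 black
      5 black
      3→6: 6 black — skip
      3→8: 8 is gray → back edge
First back edge: 3 → 8.

3->8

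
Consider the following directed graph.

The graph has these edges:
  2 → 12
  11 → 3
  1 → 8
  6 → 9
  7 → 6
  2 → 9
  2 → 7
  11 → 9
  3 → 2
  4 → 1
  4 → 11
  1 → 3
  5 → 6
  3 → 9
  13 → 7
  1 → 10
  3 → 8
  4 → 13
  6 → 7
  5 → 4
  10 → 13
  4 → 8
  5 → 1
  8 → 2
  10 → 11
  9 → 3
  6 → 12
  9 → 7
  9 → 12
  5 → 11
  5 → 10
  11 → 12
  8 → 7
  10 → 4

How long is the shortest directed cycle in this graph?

2

For each vertex v, BFS finds the shortest path from v back to v.
The shortest such closed walk is 3 → 9 → 3, length 2.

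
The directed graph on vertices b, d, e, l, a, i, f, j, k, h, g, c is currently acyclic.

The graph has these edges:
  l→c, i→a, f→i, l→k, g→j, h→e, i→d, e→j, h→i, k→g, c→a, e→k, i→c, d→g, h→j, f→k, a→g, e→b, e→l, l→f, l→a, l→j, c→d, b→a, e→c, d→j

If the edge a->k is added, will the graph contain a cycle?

No

Adding a→k creates a cycle iff k can already reach a.
Explore from k: no path reaches a. The graph stays acyclic.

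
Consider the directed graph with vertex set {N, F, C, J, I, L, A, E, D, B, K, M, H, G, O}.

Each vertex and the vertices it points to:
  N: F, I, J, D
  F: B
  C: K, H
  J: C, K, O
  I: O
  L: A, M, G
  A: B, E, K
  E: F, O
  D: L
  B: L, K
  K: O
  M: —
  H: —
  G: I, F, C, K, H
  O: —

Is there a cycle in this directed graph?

DFS with white/gray/black marking, starting from A:
A gray
  B gray
    L gray
      L→A: A is gray → back edge
Back edge found, so a cycle exists: A → B → L → A.

Yes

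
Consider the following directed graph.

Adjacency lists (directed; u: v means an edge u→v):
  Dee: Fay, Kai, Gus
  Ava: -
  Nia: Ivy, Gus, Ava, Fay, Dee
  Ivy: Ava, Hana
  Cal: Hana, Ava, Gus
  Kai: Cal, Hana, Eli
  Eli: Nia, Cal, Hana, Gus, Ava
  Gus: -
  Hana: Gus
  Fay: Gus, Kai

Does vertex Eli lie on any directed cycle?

Yes

Eli is on a cycle iff Eli can reach itself via ≥1 edge.
Eli → Nia → Fay → Kai → Eli — yes.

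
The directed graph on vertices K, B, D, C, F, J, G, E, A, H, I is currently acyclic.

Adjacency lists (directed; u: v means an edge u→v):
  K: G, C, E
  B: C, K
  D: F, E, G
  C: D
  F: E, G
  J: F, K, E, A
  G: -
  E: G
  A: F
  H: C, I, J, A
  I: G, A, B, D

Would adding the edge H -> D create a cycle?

Adding H→D creates a cycle iff D can already reach H.
Explore from D: no path reaches H. The graph stays acyclic.

No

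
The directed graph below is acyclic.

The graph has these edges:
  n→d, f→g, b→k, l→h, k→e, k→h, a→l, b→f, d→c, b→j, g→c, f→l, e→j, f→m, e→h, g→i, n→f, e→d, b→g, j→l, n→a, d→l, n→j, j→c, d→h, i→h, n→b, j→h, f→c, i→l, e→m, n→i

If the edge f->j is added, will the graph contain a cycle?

Adding f→j creates a cycle iff j can already reach f.
Explore from j: no path reaches f. The graph stays acyclic.

No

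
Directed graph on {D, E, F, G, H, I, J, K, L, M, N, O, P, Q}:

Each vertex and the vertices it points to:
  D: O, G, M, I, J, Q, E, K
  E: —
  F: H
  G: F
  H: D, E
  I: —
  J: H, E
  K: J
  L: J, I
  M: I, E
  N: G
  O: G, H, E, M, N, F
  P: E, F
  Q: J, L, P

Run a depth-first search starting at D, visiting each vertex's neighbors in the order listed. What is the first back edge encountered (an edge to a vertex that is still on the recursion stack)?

DFS from D (visiting each vertex's neighbors in the order listed); mark gray on enter, black on exit:
D gray
  O gray
    G gray
      F gray
        H gray
          H→D: D is gray → back edge
First back edge: H → D.

H→D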